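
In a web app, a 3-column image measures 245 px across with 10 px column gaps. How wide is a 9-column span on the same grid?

755 px

245 − 2·10 = 225; ÷3 gives c = 75 px.
9-column span = 9·75 + 8·10 = 755 px.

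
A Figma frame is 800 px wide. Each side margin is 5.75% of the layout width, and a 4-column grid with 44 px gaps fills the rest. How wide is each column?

800 × (1 − 2·5.75%) = 800 × 88.5% = 708 px for the columns.
4c + 3·44 = 708 → 4c = 576 → c = 144 px.

144 px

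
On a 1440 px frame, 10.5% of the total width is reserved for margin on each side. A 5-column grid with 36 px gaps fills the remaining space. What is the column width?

198.72 px

Each margin = 10.5% of 1440 = 151.2 px; content = 1440 − 2·151.2 = 1137.6 px.
1137.6 − 4·36 = 993.6; ÷5 gives c = 198.72 px.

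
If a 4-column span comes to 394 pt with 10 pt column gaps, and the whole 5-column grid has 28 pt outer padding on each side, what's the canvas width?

Subtracting 3 column gaps of 10 leaves 364 for 4 columns, so c = 91 pt.
Total width: 2·28 + 5·91 + 4·10 = 551 pt.

551 pt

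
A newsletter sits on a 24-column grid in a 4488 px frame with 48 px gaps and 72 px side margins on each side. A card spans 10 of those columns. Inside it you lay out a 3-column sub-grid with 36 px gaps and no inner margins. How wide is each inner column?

570 px

Subtract both margins: 4488 − 2·72 = 4344 px.
24 columns + 23 gaps: 24c + 23·48 = 4344.
24c = 4344 − 1104 = 3240, so c = 135 px.
Span of 10: 10·135 + 9·48 = 1350 + 432 = 1782 px.
3 columns + 2 gaps: 3d + 2·36 = 1782.
3d = 1782 − 72 = 1710, so d = 570 px.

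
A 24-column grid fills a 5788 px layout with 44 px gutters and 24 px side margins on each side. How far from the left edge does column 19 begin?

Take off 48 px of margins, leaving 5740 px.
24c + 23·44 = 5740 → 24c = 4728 → c = 197 px.
Each column+gutter stride is 241 px; 18 of them past the 24 px margin is 24 + 4338 = 4362 px.

4362 px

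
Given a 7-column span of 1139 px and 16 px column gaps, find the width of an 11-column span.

1799 px

7c + 6·16 = 1139 → 7c = 1043 → c = 149 px.
11 columns plus 10 column gaps: 1639 + 160 = 1799 px.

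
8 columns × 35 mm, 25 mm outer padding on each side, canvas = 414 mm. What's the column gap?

12 mm

Subtract both margins: 414 − 2·25 = 364 mm.
8·35 + 7g = 364 → 7g = 84 → g = 12 mm.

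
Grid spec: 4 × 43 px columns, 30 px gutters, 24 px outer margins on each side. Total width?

Adding margins, columns and gutters: 48 + 172 + 90 = 310 px.

310 px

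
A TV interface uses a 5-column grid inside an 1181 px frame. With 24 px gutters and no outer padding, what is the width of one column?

217 px

Subtracting 4 gutters of 24 leaves 1085 for 5 columns, so c = 217 px.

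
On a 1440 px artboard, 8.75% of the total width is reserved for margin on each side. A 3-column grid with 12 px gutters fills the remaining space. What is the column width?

388 px

Margins: 8.75% × 1440 = 126 px each, so content = 1440 − 252 = 1188 px.
1188 − 2·12 = 1164; ÷3 gives c = 388 px.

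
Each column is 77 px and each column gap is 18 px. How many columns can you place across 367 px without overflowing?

4 columns

k columns need k·77 + (k−1)·18 = k·95 − 18.
k·95 − 18 ≤ 367 → k ≤ 385 / 95 ≈ 4.05, so k = 4.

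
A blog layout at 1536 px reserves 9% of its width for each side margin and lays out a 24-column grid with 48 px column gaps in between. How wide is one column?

6.48 px

Each margin = 9% of 1536 = 138.24 px; content = 1536 − 2·138.24 = 1259.52 px.
24c + 23·48 = 1259.52 → 24c = 155.52 → c = 6.48 px.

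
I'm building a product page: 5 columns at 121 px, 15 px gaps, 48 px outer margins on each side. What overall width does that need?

Total width: 2·48 + 5·121 + 4·15 = 761 px.

761 px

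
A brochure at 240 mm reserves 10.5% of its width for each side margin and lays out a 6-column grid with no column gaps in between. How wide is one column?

240 × (1 − 2·10.5%) = 240 × 79% = 189.6 mm for the columns.
6c = 189.6 → c = 31.6 mm.

31.6 mm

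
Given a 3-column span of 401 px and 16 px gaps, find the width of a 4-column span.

540 px

3 columns + 2 gaps: 3c + 2·16 = 401.
3c = 401 − 32 = 369, so c = 123 px.
4-column span = 4·123 + 3·16 = 540 px.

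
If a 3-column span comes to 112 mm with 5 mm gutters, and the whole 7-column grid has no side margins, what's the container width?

Subtracting 2 gutters of 5 leaves 102 for 3 columns, so c = 34 mm.
Total width: 7·34 + 6·5 = 268 mm.

268 mm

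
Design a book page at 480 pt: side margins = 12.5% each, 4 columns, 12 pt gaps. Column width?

Each margin = 12.5% of 480 = 60 pt; content = 480 − 2·60 = 360 pt.
4c + 3·12 = 360 → 4c = 324 → c = 81 pt.

81 pt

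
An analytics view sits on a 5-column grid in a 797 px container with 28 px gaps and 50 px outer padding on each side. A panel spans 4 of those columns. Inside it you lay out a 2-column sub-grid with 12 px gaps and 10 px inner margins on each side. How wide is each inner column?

Inside the margins: 797 − 100 = 697 px.
Subtracting 4 gaps of 28 leaves 585 for 5 columns, so c = 117 px.
4 columns plus 3 gaps: 468 + 84 = 552 px.
Inner content = 552 − 2·10 = 532 px.
532 − 1·12 = 520; ÷2 gives d = 260 px.

260 px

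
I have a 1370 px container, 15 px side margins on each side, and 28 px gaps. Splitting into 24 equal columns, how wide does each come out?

Take off 30 px of margins, leaving 1340 px.
24c + 23·28 = 1340 → 24c = 696 → c = 29 px.

29 px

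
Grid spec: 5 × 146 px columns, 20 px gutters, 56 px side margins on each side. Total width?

Artboard = 2·56 + 5·146 + 4·20 = 112 + 730 + 80 = 922 px.

922 px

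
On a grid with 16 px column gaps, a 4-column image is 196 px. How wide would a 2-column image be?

196 − 3·16 = 148; ÷4 gives c = 37 px.
2 columns plus 1 column gap: 74 + 16 = 90 px.

90 px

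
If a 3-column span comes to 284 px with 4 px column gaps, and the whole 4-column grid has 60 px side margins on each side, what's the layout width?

Subtracting 2 column gaps of 4 leaves 276 for 3 columns, so c = 92 px.
Layout = 2·60 + 4·92 + 3·4 = 120 + 368 + 12 = 500 px.

500 px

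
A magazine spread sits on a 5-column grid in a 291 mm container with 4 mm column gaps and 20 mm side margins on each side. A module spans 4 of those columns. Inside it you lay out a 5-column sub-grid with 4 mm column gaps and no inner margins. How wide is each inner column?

Subtract both margins: 291 − 2·20 = 251 mm.
5 columns + 4 column gaps: 5c + 4·4 = 251.
5c = 251 − 16 = 235, so c = 47 mm.
4 columns plus 3 column gaps: 188 + 12 = 200 mm.
5d + 4·4 = 200 → 5d = 184 → d = 36.8 mm.

36.8 mm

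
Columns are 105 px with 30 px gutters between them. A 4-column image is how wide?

4-column span = 4·105 + 3·30 = 510 px.

510 px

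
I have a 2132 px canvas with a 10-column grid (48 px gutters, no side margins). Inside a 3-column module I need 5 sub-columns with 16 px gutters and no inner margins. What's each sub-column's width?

Subtracting 9 gutters of 48 leaves 1700 for 10 columns, so c = 170 px.
3 columns plus 2 gutters: 510 + 96 = 606 px.
Subtracting 4 gutters of 16 leaves 542 for 5 columns, so d = 108.4 px.

108.4 px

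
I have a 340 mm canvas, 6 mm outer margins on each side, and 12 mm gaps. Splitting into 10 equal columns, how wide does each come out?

Content width = 340 − 2·6 = 328 mm.
Subtracting 9 gaps of 12 leaves 220 for 10 columns, so c = 22 mm.

22 mm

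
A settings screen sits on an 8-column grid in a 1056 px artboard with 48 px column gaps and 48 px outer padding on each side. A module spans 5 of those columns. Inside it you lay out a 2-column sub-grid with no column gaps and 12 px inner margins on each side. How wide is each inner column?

279 px

Inside the margins: 1056 − 96 = 960 px.
Subtracting 7 column gaps of 48 leaves 624 for 8 columns, so c = 78 px.
5 columns plus 4 column gaps: 390 + 192 = 582 px.
Inner content = 582 − 2·12 = 558 px.
2d = 558 → d = 279 px.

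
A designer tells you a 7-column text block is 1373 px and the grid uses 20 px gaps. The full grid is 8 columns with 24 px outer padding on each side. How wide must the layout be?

7c + 6·20 = 1373 → 7c = 1253 → c = 179 px.
Total width: 2·24 + 8·179 + 7·20 = 1620 px.

1620 px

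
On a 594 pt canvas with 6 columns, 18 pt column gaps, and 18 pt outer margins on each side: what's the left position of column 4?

Take off 36 pt of margins, leaving 558 pt.
6c + 5·18 = 558 → 6c = 468 → c = 78 pt.
Column 4 starts at margin + 3·(column + gutter) = 18 + 3·96 = 306 pt.

306 pt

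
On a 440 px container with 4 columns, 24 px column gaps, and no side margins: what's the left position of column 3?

Subtracting 3 column gaps of 24 leaves 368 for 4 columns, so c = 92 px.
No margin, so column 3 starts at 2·(column + gutter) = 2·116 = 232 px.

232 px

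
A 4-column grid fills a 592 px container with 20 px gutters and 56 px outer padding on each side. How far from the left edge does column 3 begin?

Inside the margins: 592 − 112 = 480 px.
Subtracting 3 gutters of 20 leaves 420 for 4 columns, so c = 105 px.
Each column+gutter stride is 125 px; 2 of them past the 56 px margin is 56 + 250 = 306 px.

306 px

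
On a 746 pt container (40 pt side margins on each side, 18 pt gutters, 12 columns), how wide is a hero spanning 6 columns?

324 pt

Take off 80 pt of margins, leaving 666 pt.
666 − 11·18 = 468; ÷12 gives c = 39 pt.
6-column span = 6·39 + 5·18 = 324 pt.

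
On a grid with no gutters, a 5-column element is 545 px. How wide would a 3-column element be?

327 px

With no gutters, each column is 545/5 = 109 px.
With no gutters, 3 columns span 3·109 = 327 px.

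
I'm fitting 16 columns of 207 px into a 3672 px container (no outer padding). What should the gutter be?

24 px

16 columns take 16·207 = 3312 px; remaining 360 splits into 15 gutters.
g = 360 / 15 = 24 px.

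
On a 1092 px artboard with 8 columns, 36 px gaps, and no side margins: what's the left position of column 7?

Subtracting 7 gaps of 36 leaves 840 for 8 columns, so c = 105 px.
Before column 7: 6 columns + 6 gaps.
Offset = 6·(105 + 36) = 6·141 = 846 px.

846 px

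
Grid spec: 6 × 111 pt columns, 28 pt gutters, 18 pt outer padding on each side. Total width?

842 pt

Adding margins, columns and gutters: 36 + 666 + 140 = 842 pt.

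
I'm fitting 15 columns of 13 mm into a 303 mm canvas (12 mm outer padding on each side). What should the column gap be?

6 mm

Take off 24 mm of margins, leaving 279 mm.
Columns use 195 mm, leaving 84 mm across 14 column gaps = 6 mm each.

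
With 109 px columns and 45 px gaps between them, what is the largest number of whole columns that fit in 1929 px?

k columns need k·109 + (k−1)·45 = k·154 − 45.
k·154 − 45 ≤ 1929 → k ≤ 1974 / 154 ≈ 12.82, so k = 12.

12 columns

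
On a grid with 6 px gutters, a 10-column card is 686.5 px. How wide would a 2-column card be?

Subtracting 9 gutters of 6 leaves 632.5 for 10 columns, so c = 63.25 px.
Span of 2: 2·63.25 + 1·6 = 126.5 + 6 = 132.5 px.

132.5 px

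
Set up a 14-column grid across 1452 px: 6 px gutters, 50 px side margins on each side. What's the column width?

Inside the margins: 1452 − 100 = 1352 px.
14 columns + 13 gutters: 14c + 13·6 = 1352.
14c = 1352 − 78 = 1274, so c = 91 px.

91 px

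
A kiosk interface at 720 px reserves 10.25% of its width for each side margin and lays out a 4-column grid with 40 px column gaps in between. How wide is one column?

113.1 px

Each margin = 10.25% of 720 = 73.8 px; content = 720 − 2·73.8 = 572.4 px.
4 columns + 3 column gaps: 4c + 3·40 = 572.4.
4c = 572.4 − 120 = 452.4, so c = 113.1 px.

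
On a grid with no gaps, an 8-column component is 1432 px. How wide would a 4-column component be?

8c = 1432 → c = 179 px.
4-column span = 4·179 = 716 px.

716 px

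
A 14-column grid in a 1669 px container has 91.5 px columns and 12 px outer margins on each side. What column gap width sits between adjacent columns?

28 px

Inside the margins: 1669 − 24 = 1645 px.
Columns use 1281 px, leaving 364 px across 13 column gaps = 28 px each.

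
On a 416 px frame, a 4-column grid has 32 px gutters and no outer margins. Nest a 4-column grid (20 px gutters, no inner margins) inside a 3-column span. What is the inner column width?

Subtracting 3 gutters of 32 leaves 320 for 4 columns, so c = 80 px.
Span of 3: 3·80 + 2·32 = 240 + 64 = 304 px.
4d + 3·20 = 304 → 4d = 244 → d = 61 px.

61 px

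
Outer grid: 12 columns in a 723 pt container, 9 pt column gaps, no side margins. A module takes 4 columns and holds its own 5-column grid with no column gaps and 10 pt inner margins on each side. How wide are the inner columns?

Subtracting 11 column gaps of 9 leaves 624 for 12 columns, so c = 52 pt.
4-column span = 4·52 + 3·9 = 235 pt.
Inner content = 235 − 2·10 = 215 pt.
5d = 215 → d = 43 pt.

43 pt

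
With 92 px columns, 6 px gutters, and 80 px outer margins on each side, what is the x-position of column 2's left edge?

Each column+gutter stride is 98 px; 1 of them past the 80 px margin is 80 + 98 = 178 px.

178 px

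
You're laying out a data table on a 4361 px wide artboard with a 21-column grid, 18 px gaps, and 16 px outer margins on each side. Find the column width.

189 px

Take off 32 px of margins, leaving 4329 px.
Subtracting 20 gaps of 18 leaves 3969 for 21 columns, so c = 189 px.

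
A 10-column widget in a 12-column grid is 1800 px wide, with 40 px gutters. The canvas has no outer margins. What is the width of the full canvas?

Subtracting 9 gutters of 40 leaves 1440 for 10 columns, so c = 144 px.
Total width: 12·144 + 11·40 = 2168 px.

2168 px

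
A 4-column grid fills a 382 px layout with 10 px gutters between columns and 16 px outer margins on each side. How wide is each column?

Content width = 382 − 2·16 = 350 px.
Subtracting 3 gutters of 10 leaves 320 for 4 columns, so c = 80 px.

80 px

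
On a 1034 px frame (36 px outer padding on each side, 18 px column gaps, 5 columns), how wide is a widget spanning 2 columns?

Subtract both margins: 1034 − 2·36 = 962 px.
5 columns + 4 column gaps: 5c + 4·18 = 962.
5c = 962 − 72 = 890, so c = 178 px.
2 columns plus 1 column gap: 356 + 18 = 374 px.

374 px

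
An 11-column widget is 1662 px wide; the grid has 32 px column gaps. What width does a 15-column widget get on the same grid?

2278 px

11c + 10·32 = 1662 → 11c = 1342 → c = 122 px.
Span of 15: 15·122 + 14·32 = 1830 + 448 = 2278 px.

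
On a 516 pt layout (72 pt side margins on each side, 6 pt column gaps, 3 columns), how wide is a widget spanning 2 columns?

Content width = 516 − 2·72 = 372 pt.
372 − 2·6 = 360; ÷3 gives c = 120 pt.
Span of 2: 2·120 + 1·6 = 240 + 6 = 246 pt.

246 pt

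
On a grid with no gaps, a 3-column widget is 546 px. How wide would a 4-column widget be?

3c = 546 → c = 182 px.
4-column span = 4·182 = 728 px.

728 px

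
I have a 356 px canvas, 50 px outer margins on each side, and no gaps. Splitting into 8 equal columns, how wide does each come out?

Take off 100 px of margins, leaving 256 px.
256 / 8 = 32 px per column.

32 px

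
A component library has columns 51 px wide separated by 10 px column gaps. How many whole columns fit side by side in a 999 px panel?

16 columns

16 columns: 16·51 + 15·10 = 966 px ≤ 999.
17 columns: 1027 px > 999. So 16.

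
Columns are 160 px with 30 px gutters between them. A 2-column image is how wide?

2-column span = 2·160 + 1·30 = 350 px.

350 px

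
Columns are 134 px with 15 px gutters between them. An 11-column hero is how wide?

11-column span = 11·134 + 10·15 = 1624 px.

1624 px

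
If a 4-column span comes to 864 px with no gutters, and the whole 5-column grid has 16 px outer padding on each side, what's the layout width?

With no gutters, each column is 864/4 = 216 px.
Summing: 32 + 1080 = 1112 px.

1112 px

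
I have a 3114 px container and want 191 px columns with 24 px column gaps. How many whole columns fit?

14 columns

Each extra column adds 191 + 24 = 215 px.
(3114 + 24) / 215 = 14.60, so 14 columns fit.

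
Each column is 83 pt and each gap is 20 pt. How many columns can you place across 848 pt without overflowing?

8 columns

8 columns: 8·83 + 7·20 = 804 pt ≤ 848.
9 columns: 907 pt > 848. So 8.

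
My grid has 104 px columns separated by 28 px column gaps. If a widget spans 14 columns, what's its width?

1820 px

14 columns plus 13 column gaps: 1456 + 364 = 1820 px.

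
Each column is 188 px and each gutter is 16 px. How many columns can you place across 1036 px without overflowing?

5 columns

k columns need k·188 + (k−1)·16 = k·204 − 16.
k·204 − 16 ≤ 1036 → k ≤ 1052 / 204 ≈ 5.16, so k = 5.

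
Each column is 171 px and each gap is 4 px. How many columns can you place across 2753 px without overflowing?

k columns need k·171 + (k−1)·4 = k·175 − 4.
k·175 − 4 ≤ 2753 → k ≤ 2757 / 175 ≈ 15.75, so k = 15.

15 columns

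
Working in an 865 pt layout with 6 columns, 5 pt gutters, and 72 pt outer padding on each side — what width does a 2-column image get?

Subtract both margins: 865 − 2·72 = 721 pt.
Subtracting 5 gutters of 5 leaves 696 for 6 columns, so c = 116 pt.
2 columns plus 1 gutter: 232 + 5 = 237 pt.

237 pt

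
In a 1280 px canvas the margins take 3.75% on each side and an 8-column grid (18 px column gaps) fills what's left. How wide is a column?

132.25 px

1280 × (1 − 2·3.75%) = 1280 × 92.5% = 1184 px for the columns.
8 columns + 7 column gaps: 8c + 7·18 = 1184.
8c = 1184 − 126 = 1058, so c = 132.25 px.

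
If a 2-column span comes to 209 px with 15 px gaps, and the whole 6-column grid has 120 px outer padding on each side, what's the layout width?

897 px

2 columns + 1 gap: 2c + 1·15 = 209.
2c = 209 − 15 = 194, so c = 97 px.
Layout = 2·120 + 6·97 + 5·15 = 240 + 582 + 75 = 897 px.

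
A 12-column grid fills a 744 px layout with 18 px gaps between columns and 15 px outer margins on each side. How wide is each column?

Inside the margins: 744 − 30 = 714 px.
714 − 11·18 = 516; ÷12 gives c = 43 px.

43 px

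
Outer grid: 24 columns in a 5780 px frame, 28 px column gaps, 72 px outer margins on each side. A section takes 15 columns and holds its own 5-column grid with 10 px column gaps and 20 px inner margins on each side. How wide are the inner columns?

Take off 144 px of margins, leaving 5636 px.
24c + 23·28 = 5636 → 24c = 4992 → c = 208 px.
Span of 15: 15·208 + 14·28 = 3120 + 392 = 3512 px.
Inner content = 3512 − 2·20 = 3472 px.
Subtracting 4 column gaps of 10 leaves 3432 for 5 columns, so d = 686.4 px.

686.4 px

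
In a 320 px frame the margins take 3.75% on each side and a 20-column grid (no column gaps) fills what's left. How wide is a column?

14.8 px

320 × (1 − 2·3.75%) = 320 × 92.5% = 296 px for the columns.
296 / 20 = 14.8 px per column.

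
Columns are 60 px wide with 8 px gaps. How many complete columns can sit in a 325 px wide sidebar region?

4 columns

4 columns: 4·60 + 3·8 = 264 px ≤ 325.
5 columns: 332 px > 325. So 4.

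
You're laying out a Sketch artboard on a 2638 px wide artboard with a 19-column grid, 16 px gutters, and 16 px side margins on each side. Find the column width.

122 px

Take off 32 px of margins, leaving 2606 px.
Subtracting 18 gutters of 16 leaves 2318 for 19 columns, so c = 122 px.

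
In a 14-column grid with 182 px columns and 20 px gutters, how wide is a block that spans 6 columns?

1192 px

6-column span = 6·182 + 5·20 = 1192 px.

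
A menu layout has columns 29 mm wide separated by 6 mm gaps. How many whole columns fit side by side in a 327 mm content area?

9 columns

k columns need k·29 + (k−1)·6 = k·35 − 6.
k·35 − 6 ≤ 327 → k ≤ 333 / 35 ≈ 9.51, so k = 9.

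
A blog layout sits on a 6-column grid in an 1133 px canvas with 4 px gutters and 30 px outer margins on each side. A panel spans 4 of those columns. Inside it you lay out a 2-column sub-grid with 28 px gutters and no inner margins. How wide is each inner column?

Outer content = 1133 − 2·30 = 1073 px.
6c + 5·4 = 1073 → 6c = 1053 → c = 175.5 px.
4-column span = 4·175.5 + 3·4 = 714 px.
714 − 1·28 = 686; ÷2 gives d = 343 px.

343 px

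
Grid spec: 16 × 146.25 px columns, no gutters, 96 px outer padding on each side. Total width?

2532 px

Canvas = 2·96 + 16·146.25 = 192 + 2340 = 2532 px.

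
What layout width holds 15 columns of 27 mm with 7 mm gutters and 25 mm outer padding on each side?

Layout = 2·25 + 15·27 + 14·7 = 50 + 405 + 98 = 553 mm.

553 mm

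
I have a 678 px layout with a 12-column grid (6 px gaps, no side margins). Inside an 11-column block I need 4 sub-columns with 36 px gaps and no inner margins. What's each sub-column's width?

12 columns + 11 gaps: 12c + 11·6 = 678.
12c = 678 − 66 = 612, so c = 51 px.
11 columns plus 10 gaps: 561 + 60 = 621 px.
4 columns + 3 gaps: 4d + 3·36 = 621.
4d = 621 − 108 = 513, so d = 128.25 px.

128.25 px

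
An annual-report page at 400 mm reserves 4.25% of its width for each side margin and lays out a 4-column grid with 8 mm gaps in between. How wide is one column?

85.5 mm

Each margin = 4.25% of 400 = 17 mm; content = 400 − 2·17 = 366 mm.
4c + 3·8 = 366 → 4c = 342 → c = 85.5 mm.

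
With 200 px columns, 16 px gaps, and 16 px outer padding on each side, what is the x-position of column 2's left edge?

232 px

Before column 2: the margin + 1 column + 1 gap.
Offset = 16 + 1·(200 + 16) = 16 + 216 = 232 px.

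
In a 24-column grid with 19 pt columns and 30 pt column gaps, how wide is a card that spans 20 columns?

950 pt

20 columns plus 19 column gaps: 380 + 570 = 950 pt.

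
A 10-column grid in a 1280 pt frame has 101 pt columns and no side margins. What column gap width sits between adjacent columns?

10·101 + 9g = 1280 → 9g = 270 → g = 30 pt.

30 pt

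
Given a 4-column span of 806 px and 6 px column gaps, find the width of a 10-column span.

4c + 3·6 = 806 → 4c = 788 → c = 197 px.
Span of 10: 10·197 + 9·6 = 1970 + 54 = 2024 px.

2024 px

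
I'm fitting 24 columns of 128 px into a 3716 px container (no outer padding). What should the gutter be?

24 columns take 24·128 = 3072 px; remaining 644 splits into 23 gutters.
g = 644 / 23 = 28 px.

28 px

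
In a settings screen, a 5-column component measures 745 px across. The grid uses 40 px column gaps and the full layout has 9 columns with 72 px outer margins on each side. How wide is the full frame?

1517 px

Subtracting 4 column gaps of 40 leaves 585 for 5 columns, so c = 117 px.
Total width: 2·72 + 9·117 + 8·40 = 1517 px.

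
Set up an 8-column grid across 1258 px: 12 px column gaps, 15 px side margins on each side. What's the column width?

143 px

Subtract both margins: 1258 − 2·15 = 1228 px.
8 columns + 7 column gaps: 8c + 7·12 = 1228.
8c = 1228 − 84 = 1144, so c = 143 px.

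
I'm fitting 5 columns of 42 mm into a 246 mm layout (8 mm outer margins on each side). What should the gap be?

Take off 16 mm of margins, leaving 230 mm.
Columns use 210 mm, leaving 20 mm across 4 gaps = 5 mm each.

5 mm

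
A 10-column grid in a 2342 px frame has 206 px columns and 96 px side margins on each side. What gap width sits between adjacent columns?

10 px

Inside the margins: 2342 − 192 = 2150 px.
10·206 + 9g = 2150 → 9g = 90 → g = 10 px.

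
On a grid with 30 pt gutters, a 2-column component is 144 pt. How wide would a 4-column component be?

318 pt

2 columns + 1 gutter: 2c + 1·30 = 144.
2c = 144 − 30 = 114, so c = 57 pt.
4-column span = 4·57 + 3·30 = 318 pt.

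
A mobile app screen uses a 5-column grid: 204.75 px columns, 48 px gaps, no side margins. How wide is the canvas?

Summing: 1023.75 + 192 = 1215.75 px.

1215.75 px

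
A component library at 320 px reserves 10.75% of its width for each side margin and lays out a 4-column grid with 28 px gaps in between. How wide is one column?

41.8 px

320 × (1 − 2·10.75%) = 320 × 78.5% = 251.2 px for the columns.
251.2 − 3·28 = 167.2; ÷4 gives c = 41.8 px.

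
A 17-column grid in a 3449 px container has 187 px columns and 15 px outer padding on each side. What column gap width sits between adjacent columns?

Subtract both margins: 3449 − 2·15 = 3419 px.
17·187 + 16g = 3419 → 16g = 240 → g = 15 px.

15 px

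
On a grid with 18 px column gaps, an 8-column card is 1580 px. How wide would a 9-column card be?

1779.75 px

Subtracting 7 column gaps of 18 leaves 1454 for 8 columns, so c = 181.75 px.
9 columns plus 8 column gaps: 1635.75 + 144 = 1779.75 px.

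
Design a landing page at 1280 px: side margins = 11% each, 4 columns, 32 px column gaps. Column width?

225.6 px

1280 × (1 − 2·11%) = 1280 × 78% = 998.4 px for the columns.
4 columns + 3 column gaps: 4c + 3·32 = 998.4.
4c = 998.4 − 96 = 902.4, so c = 225.6 px.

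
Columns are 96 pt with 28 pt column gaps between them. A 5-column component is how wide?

592 pt

5 columns plus 4 column gaps: 480 + 112 = 592 pt.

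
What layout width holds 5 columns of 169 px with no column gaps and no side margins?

845 px

Layout = 5·169 = 845 = 845 px.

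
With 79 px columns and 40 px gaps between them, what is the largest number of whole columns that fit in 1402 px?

Each extra column adds 79 + 40 = 119 px.
(1402 + 40) / 119 = 12.12, so 12 columns fit.

12 columns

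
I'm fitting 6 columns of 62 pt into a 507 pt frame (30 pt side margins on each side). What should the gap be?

15 pt

Inside the margins: 507 − 60 = 447 pt.
Columns use 372 pt, leaving 75 pt across 5 gaps = 15 pt each.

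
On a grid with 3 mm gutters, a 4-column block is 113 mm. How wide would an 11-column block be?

316 mm

4c + 3·3 = 113 → 4c = 104 → c = 26 mm.
11-column span = 11·26 + 10·3 = 316 mm.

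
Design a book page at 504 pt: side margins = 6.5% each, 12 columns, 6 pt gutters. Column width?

31.04 pt

504 × (1 − 2·6.5%) = 504 × 87% = 438.48 pt for the columns.
Subtracting 11 gutters of 6 leaves 372.48 for 12 columns, so c = 31.04 pt.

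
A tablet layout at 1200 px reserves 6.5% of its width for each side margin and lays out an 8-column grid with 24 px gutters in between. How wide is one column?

1200 × (1 − 2·6.5%) = 1200 × 87% = 1044 px for the columns.
1044 − 7·24 = 876; ÷8 gives c = 109.5 px.

109.5 px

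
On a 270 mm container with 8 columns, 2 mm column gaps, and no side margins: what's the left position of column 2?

270 − 7·2 = 256; ÷8 gives c = 32 mm.
Each column+gutter stride is 34 mm; with no margin, 1 of them is 34 mm.

34 mm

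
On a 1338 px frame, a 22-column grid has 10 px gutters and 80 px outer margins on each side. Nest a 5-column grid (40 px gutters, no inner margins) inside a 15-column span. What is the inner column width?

128 px

Subtract both margins: 1338 − 2·80 = 1178 px.
22 columns + 21 gutters: 22c + 21·10 = 1178.
22c = 1178 − 210 = 968, so c = 44 px.
Span of 15: 15·44 + 14·10 = 660 + 140 = 800 px.
5d + 4·40 = 800 → 5d = 640 → d = 128 px.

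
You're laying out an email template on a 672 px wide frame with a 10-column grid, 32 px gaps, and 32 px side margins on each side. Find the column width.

Inside the margins: 672 − 64 = 608 px.
608 − 9·32 = 320; ÷10 gives c = 32 px.

32 px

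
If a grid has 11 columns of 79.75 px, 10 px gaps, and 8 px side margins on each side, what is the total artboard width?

993.25 px

Adding margins, columns and gutters: 16 + 877.25 + 100 = 993.25 px.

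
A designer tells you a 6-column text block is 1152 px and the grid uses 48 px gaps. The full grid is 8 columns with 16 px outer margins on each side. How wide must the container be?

6c + 5·48 = 1152 → 6c = 912 → c = 152 px.
Total width: 2·16 + 8·152 + 7·48 = 1584 px.

1584 px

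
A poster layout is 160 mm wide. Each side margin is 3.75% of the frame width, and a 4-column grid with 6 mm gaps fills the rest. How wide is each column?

Each margin = 3.75% of 160 = 6 mm; content = 160 − 2·6 = 148 mm.
4 columns + 3 gaps: 4c + 3·6 = 148.
4c = 148 − 18 = 130, so c = 32.5 mm.

32.5 mm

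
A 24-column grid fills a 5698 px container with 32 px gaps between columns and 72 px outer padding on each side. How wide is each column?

200.75 px

Content width = 5698 − 2·72 = 5554 px.
24c + 23·32 = 5554 → 24c = 4818 → c = 200.75 px.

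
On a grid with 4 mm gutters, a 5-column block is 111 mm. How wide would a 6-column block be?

Subtracting 4 gutters of 4 leaves 95 for 5 columns, so c = 19 mm.
6 columns plus 5 gutters: 114 + 20 = 134 mm.

134 mm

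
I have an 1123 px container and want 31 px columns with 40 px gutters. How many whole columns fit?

16 columns

16 columns: 16·31 + 15·40 = 1096 px ≤ 1123.
17 columns: 1167 px > 1123. So 16.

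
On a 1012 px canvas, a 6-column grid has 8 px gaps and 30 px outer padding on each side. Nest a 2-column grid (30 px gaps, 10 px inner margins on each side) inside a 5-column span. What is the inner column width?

371 px

Subtract both margins: 1012 − 2·30 = 952 px.
6c + 5·8 = 952 → 6c = 912 → c = 152 px.
Span of 5: 5·152 + 4·8 = 760 + 32 = 792 px.
Inner content = 792 − 2·10 = 772 px.
2d + 1·30 = 772 → 2d = 742 → d = 371 px.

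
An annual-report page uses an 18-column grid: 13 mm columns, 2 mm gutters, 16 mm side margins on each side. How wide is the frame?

Adding margins, columns and gutters: 32 + 234 + 34 = 300 mm.

300 mm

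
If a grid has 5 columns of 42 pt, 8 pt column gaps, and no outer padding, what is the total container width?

242 pt

Summing: 210 + 32 = 242 pt.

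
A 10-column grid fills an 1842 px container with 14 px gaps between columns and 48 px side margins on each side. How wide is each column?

Take off 96 px of margins, leaving 1746 px.
Subtracting 9 gaps of 14 leaves 1620 for 10 columns, so c = 162 px.

162 px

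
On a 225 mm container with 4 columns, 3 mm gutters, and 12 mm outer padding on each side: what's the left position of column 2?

Inside the margins: 225 − 24 = 201 mm.
201 − 3·3 = 192; ÷4 gives c = 48 mm.
Column 2 starts at margin + 1·(column + gutter) = 12 + 1·51 = 63 mm.

63 mm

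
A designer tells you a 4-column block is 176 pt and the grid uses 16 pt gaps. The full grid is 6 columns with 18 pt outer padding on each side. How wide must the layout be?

4 columns + 3 gaps: 4c + 3·16 = 176.
4c = 176 − 48 = 128, so c = 32 pt.
Total width: 2·18 + 6·32 + 5·16 = 308 pt.

308 pt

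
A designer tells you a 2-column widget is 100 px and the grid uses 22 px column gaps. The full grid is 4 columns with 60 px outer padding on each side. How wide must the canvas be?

342 px

Subtracting 1 column gap of 22 leaves 78 for 2 columns, so c = 39 px.
Total width: 2·60 + 4·39 + 3·22 = 342 px.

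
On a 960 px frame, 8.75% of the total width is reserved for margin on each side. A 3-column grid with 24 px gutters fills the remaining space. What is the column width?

248 px

Margins: 8.75% × 960 = 84 px each, so content = 960 − 168 = 792 px.
3c + 2·24 = 792 → 3c = 744 → c = 248 px.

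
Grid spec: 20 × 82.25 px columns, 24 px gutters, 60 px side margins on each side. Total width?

Artboard = 2·60 + 20·82.25 + 19·24 = 120 + 1645 + 456 = 2221 px.

2221 px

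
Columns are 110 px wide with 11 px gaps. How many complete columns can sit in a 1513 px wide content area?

12 columns

12 columns: 12·110 + 11·11 = 1441 px ≤ 1513.
13 columns: 1562 px > 1513. So 12.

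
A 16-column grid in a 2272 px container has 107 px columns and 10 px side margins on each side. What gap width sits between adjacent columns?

Content width = 2272 − 2·10 = 2252 px.
Columns use 1712 px, leaving 540 px across 15 gaps = 36 px each.

36 px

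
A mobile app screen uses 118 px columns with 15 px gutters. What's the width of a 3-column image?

Span of 3: 3·118 + 2·15 = 354 + 30 = 384 px.

384 px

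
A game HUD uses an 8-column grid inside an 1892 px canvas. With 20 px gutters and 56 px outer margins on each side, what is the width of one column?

205 px

Content width = 1892 − 2·56 = 1780 px.
8 columns + 7 gutters: 8c + 7·20 = 1780.
8c = 1780 − 140 = 1640, so c = 205 px.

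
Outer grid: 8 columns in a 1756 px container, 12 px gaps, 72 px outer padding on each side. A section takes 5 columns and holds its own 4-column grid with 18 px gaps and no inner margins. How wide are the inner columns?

237.25 px

Subtract both margins: 1756 − 2·72 = 1612 px.
Subtracting 7 gaps of 12 leaves 1528 for 8 columns, so c = 191 px.
5 columns plus 4 gaps: 955 + 48 = 1003 px.
1003 − 3·18 = 949; ÷4 gives d = 237.25 px.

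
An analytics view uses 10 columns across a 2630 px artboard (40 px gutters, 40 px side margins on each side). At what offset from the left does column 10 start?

2371 px

Content = 2630 − 2·40 = 2550 px.
10 columns + 9 gutters: 10c + 9·40 = 2550.
10c = 2550 − 360 = 2190, so c = 219 px.
Column 10 starts at margin + 9·(column + gutter) = 40 + 9·259 = 2371 px.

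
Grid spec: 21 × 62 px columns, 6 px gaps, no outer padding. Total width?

1422 px

Container = 21·62 + 20·6 = 1302 + 120 = 1422 px.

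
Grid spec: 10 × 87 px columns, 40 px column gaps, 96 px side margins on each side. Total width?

1422 px

Total width: 2·96 + 10·87 + 9·40 = 1422 px.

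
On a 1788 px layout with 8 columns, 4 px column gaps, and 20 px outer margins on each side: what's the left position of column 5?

Subtract both margins: 1788 − 2·20 = 1748 px.
8 columns + 7 column gaps: 8c + 7·4 = 1748.
8c = 1748 − 28 = 1720, so c = 215 px.
Each column+gutter stride is 219 px; 4 of them past the 20 px margin is 20 + 876 = 896 px.

896 px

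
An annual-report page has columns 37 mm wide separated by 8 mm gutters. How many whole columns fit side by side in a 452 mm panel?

Each extra column adds 37 + 8 = 45 mm.
(452 + 8) / 45 = 10.22, so 10 columns fit.

10 columns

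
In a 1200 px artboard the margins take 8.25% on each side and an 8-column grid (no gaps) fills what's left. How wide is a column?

125.25 px

1200 × (1 − 2·8.25%) = 1200 × 83.5% = 1002 px for the columns.
With no gaps, each column is 1002/8 = 125.25 px.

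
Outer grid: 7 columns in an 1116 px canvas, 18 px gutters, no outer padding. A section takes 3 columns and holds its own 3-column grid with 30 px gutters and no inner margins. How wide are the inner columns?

136 px

1116 − 6·18 = 1008; ÷7 gives c = 144 px.
3 columns plus 2 gutters: 432 + 36 = 468 px.
Subtracting 2 gutters of 30 leaves 408 for 3 columns, so d = 136 px.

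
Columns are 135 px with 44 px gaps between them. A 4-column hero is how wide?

672 px

4-column span = 4·135 + 3·44 = 672 px.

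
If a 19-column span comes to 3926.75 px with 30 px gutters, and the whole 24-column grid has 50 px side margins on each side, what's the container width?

5068 px

19c + 18·30 = 3926.75 → 19c = 3386.75 → c = 178.25 px.
Adding margins, columns and gutters: 100 + 4278 + 690 = 5068 px.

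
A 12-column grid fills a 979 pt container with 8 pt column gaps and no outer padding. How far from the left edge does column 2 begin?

82.25 pt

12c + 11·8 = 979 → 12c = 891 → c = 74.25 pt.
Each column+gutter stride is 82.25 pt; with no margin, 1 of them is 82.25 pt.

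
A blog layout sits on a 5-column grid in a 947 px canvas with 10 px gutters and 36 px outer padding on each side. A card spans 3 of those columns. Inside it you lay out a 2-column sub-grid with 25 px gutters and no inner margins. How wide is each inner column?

248 px

Outer content = 947 − 2·36 = 875 px.
875 − 4·10 = 835; ÷5 gives c = 167 px.
Span of 3: 3·167 + 2·10 = 501 + 20 = 521 px.
2 columns + 1 gutter: 2d + 1·25 = 521.
2d = 521 − 25 = 496, so d = 248 px.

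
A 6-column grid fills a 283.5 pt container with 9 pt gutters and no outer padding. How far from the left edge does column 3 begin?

97.5 pt

6 columns + 5 gutters: 6c + 5·9 = 283.5.
6c = 283.5 − 45 = 238.5, so c = 39.75 pt.
No margin, so column 3 starts at 2·(column + gutter) = 2·48.75 = 97.5 pt.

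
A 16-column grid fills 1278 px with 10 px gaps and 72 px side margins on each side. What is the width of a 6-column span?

Inside the margins: 1278 − 144 = 1134 px.
1134 − 15·10 = 984; ÷16 gives c = 61.5 px.
6-column span = 6·61.5 + 5·10 = 419 px.

419 px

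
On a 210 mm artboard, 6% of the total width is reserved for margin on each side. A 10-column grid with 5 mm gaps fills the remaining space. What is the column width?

13.98 mm

Each margin = 6% of 210 = 12.6 mm; content = 210 − 2·12.6 = 184.8 mm.
Subtracting 9 gaps of 5 leaves 139.8 for 10 columns, so c = 13.98 mm.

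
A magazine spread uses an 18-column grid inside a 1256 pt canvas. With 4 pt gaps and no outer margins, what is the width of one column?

Subtracting 17 gaps of 4 leaves 1188 for 18 columns, so c = 66 pt.

66 pt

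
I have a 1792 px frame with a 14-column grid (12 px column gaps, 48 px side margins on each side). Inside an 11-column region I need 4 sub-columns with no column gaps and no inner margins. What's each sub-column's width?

Outer content = 1792 − 2·48 = 1696 px.
14c + 13·12 = 1696 → 14c = 1540 → c = 110 px.
Span of 11: 11·110 + 10·12 = 1210 + 120 = 1330 px.
4d = 1330 → d = 332.5 px.

332.5 px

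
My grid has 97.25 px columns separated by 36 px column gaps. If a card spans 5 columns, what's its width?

Span of 5: 5·97.25 + 4·36 = 486.25 + 144 = 630.25 px.

630.25 px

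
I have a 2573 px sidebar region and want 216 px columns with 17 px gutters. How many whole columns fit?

11 columns: 11·216 + 10·17 = 2546 px ≤ 2573.
12 columns: 2779 px > 2573. So 11.

11 columns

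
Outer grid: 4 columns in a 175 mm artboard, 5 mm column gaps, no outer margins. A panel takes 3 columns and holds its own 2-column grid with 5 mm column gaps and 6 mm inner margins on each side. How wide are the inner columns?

4c + 3·5 = 175 → 4c = 160 → c = 40 mm.
3-column span = 3·40 + 2·5 = 130 mm.
Inner content = 130 − 2·6 = 118 mm.
2d + 1·5 = 118 → 2d = 113 → d = 56.5 mm.

56.5 mm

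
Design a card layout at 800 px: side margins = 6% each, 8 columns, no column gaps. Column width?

Margins: 6% × 800 = 48 px each, so content = 800 − 96 = 704 px.
8c = 704 → c = 88 px.

88 px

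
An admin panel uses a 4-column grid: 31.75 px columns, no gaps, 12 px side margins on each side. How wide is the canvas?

Canvas = 2·12 + 4·31.75 = 24 + 127 = 151 px.

151 px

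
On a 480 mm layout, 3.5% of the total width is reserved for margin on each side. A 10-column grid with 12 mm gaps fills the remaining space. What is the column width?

480 × (1 − 2·3.5%) = 480 × 93% = 446.4 mm for the columns.
10c + 9·12 = 446.4 → 10c = 338.4 → c = 33.84 mm.

33.84 mm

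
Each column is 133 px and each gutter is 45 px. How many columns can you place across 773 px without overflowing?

4 columns: 4·133 + 3·45 = 667 px ≤ 773.
5 columns: 845 px > 773. So 4.

4 columns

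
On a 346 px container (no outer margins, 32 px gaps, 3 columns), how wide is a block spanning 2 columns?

220 px

Subtracting 2 gaps of 32 leaves 282 for 3 columns, so c = 94 px.
2-column span = 2·94 + 1·32 = 220 px.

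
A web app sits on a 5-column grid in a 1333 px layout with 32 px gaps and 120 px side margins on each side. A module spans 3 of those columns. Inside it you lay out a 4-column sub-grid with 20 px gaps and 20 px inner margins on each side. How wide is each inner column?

Subtract both margins: 1333 − 2·120 = 1093 px.
5 columns + 4 gaps: 5c + 4·32 = 1093.
5c = 1093 − 128 = 965, so c = 193 px.
3-column span = 3·193 + 2·32 = 643 px.
Inner content = 643 − 2·20 = 603 px.
603 − 3·20 = 543; ÷4 gives d = 135.75 px.

135.75 px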